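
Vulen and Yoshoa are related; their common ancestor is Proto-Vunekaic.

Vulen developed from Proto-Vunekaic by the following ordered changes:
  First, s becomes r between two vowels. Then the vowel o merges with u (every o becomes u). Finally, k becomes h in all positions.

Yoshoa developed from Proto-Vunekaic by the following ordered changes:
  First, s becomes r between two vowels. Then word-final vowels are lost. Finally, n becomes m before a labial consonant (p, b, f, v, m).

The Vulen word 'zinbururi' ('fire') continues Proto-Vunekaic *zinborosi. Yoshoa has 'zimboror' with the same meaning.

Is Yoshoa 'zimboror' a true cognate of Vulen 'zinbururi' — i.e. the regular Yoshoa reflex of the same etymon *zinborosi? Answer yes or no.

Derive the expected Yoshoa reflex of *zinborosi:
Yoshoa: start from *zinborosi.
  rule 1 (rhotacism): zinborosi → zinborori
  rule 2 (apocope): zinborori → zinboror
  rule 3 (nasal place assimilation): zinboror → zimboror
  ⇒ Yoshoa zimboror
Yoshoa 'zimboror' matches the regular reflex exactly, so the pair is cognate.

yes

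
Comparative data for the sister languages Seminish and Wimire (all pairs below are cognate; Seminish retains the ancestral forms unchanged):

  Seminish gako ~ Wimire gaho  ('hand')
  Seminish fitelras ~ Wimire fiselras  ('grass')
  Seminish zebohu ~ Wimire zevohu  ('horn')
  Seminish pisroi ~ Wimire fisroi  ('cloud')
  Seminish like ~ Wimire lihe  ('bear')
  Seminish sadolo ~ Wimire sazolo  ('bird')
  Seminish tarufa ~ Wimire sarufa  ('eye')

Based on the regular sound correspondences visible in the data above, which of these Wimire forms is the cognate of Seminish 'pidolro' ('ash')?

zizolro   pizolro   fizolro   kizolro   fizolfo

pisroi ~ fisroi — Seminish p corresponds to Wimire f word-initially before a front vowel.
sadolo ~ sazolo — Seminish d corresponds to Wimire z between vowels (before a back vowel).
Applying these to Seminish 'pidolro':
  pidolro → fidolro   (p→f word-initially before a front vowel)
  fidolro → fizolro   (d→z between vowels (before a back vowel))
So the Wimire cognate is 'fizolro'.

fizolro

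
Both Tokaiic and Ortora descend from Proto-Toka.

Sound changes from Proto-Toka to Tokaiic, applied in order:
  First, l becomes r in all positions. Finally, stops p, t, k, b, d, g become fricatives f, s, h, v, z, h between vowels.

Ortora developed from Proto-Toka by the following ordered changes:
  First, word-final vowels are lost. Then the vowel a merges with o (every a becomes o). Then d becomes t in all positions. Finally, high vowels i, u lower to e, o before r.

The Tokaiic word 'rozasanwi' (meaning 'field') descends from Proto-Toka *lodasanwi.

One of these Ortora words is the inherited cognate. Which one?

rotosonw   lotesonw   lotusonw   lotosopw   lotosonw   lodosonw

lotosonw

Ortora: *lodasanwi > lodasanw > lodosonw > lotosonw  (by apocope, vowel merger, unconditioned shift)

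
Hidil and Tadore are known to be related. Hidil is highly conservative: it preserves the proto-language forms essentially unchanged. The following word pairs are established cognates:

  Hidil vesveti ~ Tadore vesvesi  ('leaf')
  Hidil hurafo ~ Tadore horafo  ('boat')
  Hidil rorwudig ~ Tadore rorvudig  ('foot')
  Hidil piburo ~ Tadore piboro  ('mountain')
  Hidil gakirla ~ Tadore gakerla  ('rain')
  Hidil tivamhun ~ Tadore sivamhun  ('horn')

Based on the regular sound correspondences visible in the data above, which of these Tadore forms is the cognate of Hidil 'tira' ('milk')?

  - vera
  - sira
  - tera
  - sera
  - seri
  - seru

sera

tivamhun ~ sivamhun — Hidil t corresponds to Tadore s word-initially before a front vowel.
gakirla ~ gakerla — Hidil i corresponds to Tadore e after a consonant, before r.
Applying these to Hidil 'tira':
  tira → sira   (t→s word-initially before a front vowel)
  sira → sera   (i→e after a consonant, before r)
So the Tadore cognate is 'sera'.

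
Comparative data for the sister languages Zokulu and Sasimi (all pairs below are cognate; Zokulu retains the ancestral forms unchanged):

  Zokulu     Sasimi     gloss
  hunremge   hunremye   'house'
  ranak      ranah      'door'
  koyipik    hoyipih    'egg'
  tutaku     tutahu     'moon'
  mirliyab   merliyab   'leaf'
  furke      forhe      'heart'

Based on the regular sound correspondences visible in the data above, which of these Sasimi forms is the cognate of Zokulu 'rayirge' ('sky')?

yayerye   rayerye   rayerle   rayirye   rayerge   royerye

rayerye

mirliyab ~ merliyab — Zokulu i corresponds to Sasimi e after a consonant, before r.
hunremge ~ hunremye — Zokulu g corresponds to Sasimi y after a consonant, before a front vowel.
Applying these to Zokulu 'rayirge':
  rayirge → rayerge   (i→e after a consonant, before r)
  rayerge → rayerye   (g→y after a consonant, before a front vowel)
So the Sasimi cognate is 'rayerye'.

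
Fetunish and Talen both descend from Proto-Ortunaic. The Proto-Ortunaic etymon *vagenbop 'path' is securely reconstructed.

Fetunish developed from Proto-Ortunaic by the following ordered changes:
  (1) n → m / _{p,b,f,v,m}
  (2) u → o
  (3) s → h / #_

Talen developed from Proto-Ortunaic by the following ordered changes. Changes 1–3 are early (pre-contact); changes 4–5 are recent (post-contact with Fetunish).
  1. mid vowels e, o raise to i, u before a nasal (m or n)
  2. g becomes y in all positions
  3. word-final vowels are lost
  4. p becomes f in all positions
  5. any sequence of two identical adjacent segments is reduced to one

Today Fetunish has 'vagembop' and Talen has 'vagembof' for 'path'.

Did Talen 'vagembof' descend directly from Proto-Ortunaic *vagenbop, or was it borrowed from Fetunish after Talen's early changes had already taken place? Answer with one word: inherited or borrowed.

If inherited, *vagenbop would pass through all of Talen's changes:
Talen: *vagenbop > vaginbop > vayinbop > vayinbof  (by pre-nasal raising, unconditioned shift, unconditioned shift)
If borrowed from Fetunish 'vagembop' after the early changes, it would undergo only the recent ones:
  rule 4 (unconditioned shift): vagembop → vagembof
  rule 5 (degemination): no change (vagembof)
  ⇒ as a loan: vagembof
Talen 'vagembof' matches the loan outcome 'vagembof', not the inherited 'vayinbof' — it skipped the early Talen changes, so it was borrowed from Fetunish.

borrowed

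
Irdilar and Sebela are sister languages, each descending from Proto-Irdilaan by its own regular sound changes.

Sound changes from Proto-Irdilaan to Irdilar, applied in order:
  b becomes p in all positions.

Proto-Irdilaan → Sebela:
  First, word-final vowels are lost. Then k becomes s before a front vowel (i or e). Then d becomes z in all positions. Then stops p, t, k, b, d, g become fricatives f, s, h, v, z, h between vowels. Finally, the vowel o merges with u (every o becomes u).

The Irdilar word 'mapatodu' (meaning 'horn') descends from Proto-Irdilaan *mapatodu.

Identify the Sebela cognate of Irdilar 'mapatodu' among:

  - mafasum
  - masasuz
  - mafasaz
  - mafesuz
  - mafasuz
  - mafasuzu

Sebela: *mapatodu > mapatod > mapatoz > mafasoz > mafasuz  (by apocope, unconditioned shift, intervocalic lenition, vowel merger)

mafasuz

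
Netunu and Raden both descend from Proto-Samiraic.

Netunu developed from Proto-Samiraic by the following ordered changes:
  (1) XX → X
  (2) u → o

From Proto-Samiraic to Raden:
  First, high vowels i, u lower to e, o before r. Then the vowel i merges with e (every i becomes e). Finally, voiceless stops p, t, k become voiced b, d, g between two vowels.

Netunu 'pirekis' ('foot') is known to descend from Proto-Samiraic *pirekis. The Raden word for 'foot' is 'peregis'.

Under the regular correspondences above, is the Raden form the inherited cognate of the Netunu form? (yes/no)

Derive the expected Raden reflex of *pirekis:
Raden: *pirekis > perekis > perekes > pereges  (by pre-rhotic lowering, vowel merger, intervocalic voicing)
The regular Raden reflex would be 'pereges', but the attested form is 'peregis'. The correspondence is irregular, so they are not cognates (the Raden form has a different source).

no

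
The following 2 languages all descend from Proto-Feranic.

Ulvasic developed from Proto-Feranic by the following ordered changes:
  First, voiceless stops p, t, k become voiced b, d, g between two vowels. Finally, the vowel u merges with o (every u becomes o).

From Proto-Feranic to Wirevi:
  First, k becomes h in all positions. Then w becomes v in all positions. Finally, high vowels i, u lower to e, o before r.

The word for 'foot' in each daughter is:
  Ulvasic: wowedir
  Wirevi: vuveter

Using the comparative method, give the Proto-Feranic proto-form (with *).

*wuwetir

Position 2: Ulvasic has o, Wirevi has u. Wirevi preserves u here (none of its changes turn any other segment into u), so the proto-segment is *u.
Position 5: Ulvasic has d, Wirevi has t. Wirevi preserves t here (none of its changes turn any other segment into t), so the proto-segment is *t.
Continuing position by position gives *wuwetir; check it forward:
Ulvasic: *wuwetir
  wuwetir → wuwedir   [intervocalic voicing]
  wuwedir → wowedir   [vowel merger]
  giving Ulvasic wowedir.
Wirevi: *wuwetir > vuvetir > vuveter  (by unconditioned shift, pre-rhotic lowering)
*wuwetir is the unique common source.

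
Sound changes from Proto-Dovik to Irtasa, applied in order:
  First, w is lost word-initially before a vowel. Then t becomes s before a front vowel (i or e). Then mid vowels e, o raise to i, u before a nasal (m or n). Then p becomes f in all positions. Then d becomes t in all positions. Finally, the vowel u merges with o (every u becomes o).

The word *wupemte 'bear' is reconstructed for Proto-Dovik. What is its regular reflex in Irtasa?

ofimse

Irtasa: *wupemte > upemte > upemse > upimse > ufimse > ofimse  (by glide loss, palatalisation, pre-nasal raising, unconditioned shift, vowel merger)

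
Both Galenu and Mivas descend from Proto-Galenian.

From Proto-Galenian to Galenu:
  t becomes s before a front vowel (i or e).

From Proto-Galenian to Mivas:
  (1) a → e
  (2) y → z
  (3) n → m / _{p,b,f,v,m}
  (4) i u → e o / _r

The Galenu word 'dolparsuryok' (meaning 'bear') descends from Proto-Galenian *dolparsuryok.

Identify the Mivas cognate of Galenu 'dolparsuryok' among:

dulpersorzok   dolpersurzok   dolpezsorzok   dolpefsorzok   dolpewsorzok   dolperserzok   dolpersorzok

dolpersorzok

Mivas: start from *dolparsuryok.
  rule 1 (vowel merger): dolparsuryok → dolpersuryok
  rule 2 (unconditioned shift): dolpersuryok → dolpersurzok
  rule 3: no change — dolpersurzok
  rule 4 (pre-rhotic lowering): dolpersurzok → dolpersorzok
  ⇒ Mivas dolpersorzok
The other candidates each miss or misapply at least one Mivas change.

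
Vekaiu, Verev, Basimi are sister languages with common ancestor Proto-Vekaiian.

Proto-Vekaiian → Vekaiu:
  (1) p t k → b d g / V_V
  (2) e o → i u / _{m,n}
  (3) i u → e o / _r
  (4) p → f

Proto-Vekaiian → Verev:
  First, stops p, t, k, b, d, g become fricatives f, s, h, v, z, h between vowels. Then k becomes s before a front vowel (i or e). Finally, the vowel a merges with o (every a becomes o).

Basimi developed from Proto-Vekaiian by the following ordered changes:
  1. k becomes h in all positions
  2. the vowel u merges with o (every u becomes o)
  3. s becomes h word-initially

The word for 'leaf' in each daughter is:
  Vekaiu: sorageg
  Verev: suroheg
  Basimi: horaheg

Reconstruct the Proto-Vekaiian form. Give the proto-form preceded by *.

Position 1: Vekaiu has s, Verev has s, Basimi has h. Vekaiu preserves s here (none of its changes turn any other segment into s), so the proto-segment is *s.
Position 5: Vekaiu has g, Verev has h, Basimi has h. Taking the neighbouring segments as reconstructed: Vekaiu g could go back to *k or *g; Verev h could go back to *k or *g or *h; Basimi h could go back to *k or *h — the one source consistent with every daughter is *k.
Position 4: Vekaiu has a, Verev has o, Basimi has a. Vekaiu preserves a here (none of its changes turn any other segment into a), so the proto-segment is *a.
Continuing position by position gives *surakeg; check it forward:
Vekaiu: start from *surakeg.
  rule 1 (intervocalic voicing): surakeg → surageg
  rule 2: no change — surageg
  rule 3 (pre-rhotic lowering): surageg → sorageg
  rule 4: no change — sorageg
  ⇒ Vekaiu sorageg
Verev: start from *surakeg.
  rule 1 (intervocalic lenition): surakeg → suraheg
  rule 2: no change — suraheg
  rule 3 (vowel merger): suraheg → suroheg
  ⇒ Verev suroheg
Basimi: start from *surakeg.
  rule 1 (unconditioned shift): surakeg → suraheg
  rule 2 (vowel merger): suraheg → soraheg
  rule 3 (debuccalisation): soraheg → horaheg
  ⇒ Basimi horaheg
Only *surakeg yields all of Vekaiu sorageg, Verev suroheg, Basimi horaheg.

*surakeg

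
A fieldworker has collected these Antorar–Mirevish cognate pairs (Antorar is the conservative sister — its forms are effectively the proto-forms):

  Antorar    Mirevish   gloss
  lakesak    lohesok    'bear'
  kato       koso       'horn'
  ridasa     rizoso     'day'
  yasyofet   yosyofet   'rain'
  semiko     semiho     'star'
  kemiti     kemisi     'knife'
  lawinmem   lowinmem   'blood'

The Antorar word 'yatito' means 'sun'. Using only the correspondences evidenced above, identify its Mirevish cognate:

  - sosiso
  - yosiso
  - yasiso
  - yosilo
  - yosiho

yosiso

lakesak ~ lohesok, kato ~ koso — Antorar a corresponds to Mirevish o after a consonant, before a consonant other than r, m, n, p, b, f, v.
kemiti ~ kemisi — Antorar t corresponds to Mirevish s between vowels (before a front vowel).
kato ~ koso — Antorar t corresponds to Mirevish s between vowels (before a back vowel).
Applying these to Antorar 'yatito':
  yatito → yotito   (a→o after a consonant, before a consonant other than r, m, n, p, b, f, v)
  yotito → yosito   (t→s between vowels (before a front vowel))
  yosito → yosiso   (t→s between vowels (before a back vowel))
So the Mirevish cognate is 'yosiso'.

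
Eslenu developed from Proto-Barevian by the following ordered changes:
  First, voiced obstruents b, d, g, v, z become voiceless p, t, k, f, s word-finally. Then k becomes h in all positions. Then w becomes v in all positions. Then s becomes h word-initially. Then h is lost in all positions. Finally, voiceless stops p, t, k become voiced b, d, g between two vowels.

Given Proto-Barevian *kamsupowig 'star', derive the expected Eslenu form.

amsubovi

Eslenu: *kamsupowig
  kamsupowig → kamsupowik   [final devoicing]
  kamsupowik → hamsupowih   [unconditioned shift]
  hamsupowih → hamsupovih   [unconditioned shift]
  hamsupovih (rule 4 does not apply)
  hamsupovih → amsupovi   [h-loss]
  amsupovi → amsubovi   [intervocalic voicing]
  giving Eslenu amsubovi.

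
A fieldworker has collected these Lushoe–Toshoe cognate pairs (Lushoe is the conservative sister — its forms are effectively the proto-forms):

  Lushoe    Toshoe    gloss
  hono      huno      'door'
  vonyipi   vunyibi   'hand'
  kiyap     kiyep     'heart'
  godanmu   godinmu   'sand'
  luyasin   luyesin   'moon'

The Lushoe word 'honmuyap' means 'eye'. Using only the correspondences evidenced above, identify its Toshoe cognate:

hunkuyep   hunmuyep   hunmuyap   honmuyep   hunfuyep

hunmuyep

hono ~ huno, vonyipi ~ vunyibi — Lushoe o corresponds to Toshoe u after a consonant, before a nasal.
kiyap ~ kiyep — Lushoe a corresponds to Toshoe e after a consonant, before a labial obstruent.
Applying these to Lushoe 'honmuyap':
  honmuyap → hunmuyap   (o→u after a consonant, before a nasal)
  hunmuyap → hunmuyep   (a→e after a consonant, before a labial obstruent)
So the Toshoe cognate is 'hunmuyep'.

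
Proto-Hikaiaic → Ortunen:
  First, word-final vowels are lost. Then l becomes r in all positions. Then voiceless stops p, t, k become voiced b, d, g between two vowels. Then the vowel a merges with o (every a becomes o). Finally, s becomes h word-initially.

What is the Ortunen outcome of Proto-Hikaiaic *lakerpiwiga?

Ortunen: *lakerpiwiga
  lakerpiwiga → lakerpiwig   [apocope]
  lakerpiwig → rakerpiwig   [unconditioned shift]
  rakerpiwig → ragerpiwig   [intervocalic voicing]
  ragerpiwig → rogerpiwig   [vowel merger]
  rogerpiwig (rule 5 does not apply)
  giving Ortunen rogerpiwig.

rogerpiwig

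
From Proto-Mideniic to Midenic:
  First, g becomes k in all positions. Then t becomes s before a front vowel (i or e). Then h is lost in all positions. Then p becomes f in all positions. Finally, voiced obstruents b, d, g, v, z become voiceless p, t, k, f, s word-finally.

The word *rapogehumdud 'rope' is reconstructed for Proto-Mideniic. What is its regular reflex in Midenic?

Midenic: *rapogehumdud > rapokehumdud > rapokeumdud > rafokeumdud > rafokeumdut  (by unconditioned shift, h-loss, unconditioned shift, final devoicing)

rafokeumdut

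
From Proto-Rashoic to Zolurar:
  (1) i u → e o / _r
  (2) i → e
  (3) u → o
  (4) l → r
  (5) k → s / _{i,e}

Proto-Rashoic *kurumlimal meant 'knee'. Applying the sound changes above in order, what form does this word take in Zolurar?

Zolurar: *kurumlimal
  kurumlimal → korumlimal   [pre-rhotic lowering]
  korumlimal → korumlemal   [vowel merger]
  korumlemal → koromlemal   [vowel merger]
  koromlemal → koromremar   [unconditioned shift]
  koromremar (rule 5 does not apply)
  giving Zolurar koromremar.

koromremar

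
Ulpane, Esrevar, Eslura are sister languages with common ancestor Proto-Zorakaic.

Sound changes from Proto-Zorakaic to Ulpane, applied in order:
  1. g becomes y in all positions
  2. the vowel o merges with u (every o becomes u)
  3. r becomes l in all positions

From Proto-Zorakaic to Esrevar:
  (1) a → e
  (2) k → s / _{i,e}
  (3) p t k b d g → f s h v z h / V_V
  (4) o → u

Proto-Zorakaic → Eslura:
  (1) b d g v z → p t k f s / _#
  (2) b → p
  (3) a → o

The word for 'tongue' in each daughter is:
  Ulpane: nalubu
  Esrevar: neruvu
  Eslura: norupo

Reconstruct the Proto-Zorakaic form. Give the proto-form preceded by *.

*narubo

Position 5: Ulpane has b, Esrevar has v, Eslura has p. Ulpane preserves b here (none of its changes turn any other segment into b), so the proto-segment is *b.
Position 2: Ulpane has a, Esrevar has e, Eslura has o. Ulpane preserves a here (none of its changes turn any other segment into a), so the proto-segment is *a.
Position 6: Ulpane has u, Esrevar has u, Eslura has o. Taking the neighbouring segments as reconstructed: Ulpane u could go back to *o or *u; Esrevar u could go back to *o or *u; Eslura o could go back to *a or *o — the one source consistent with every daughter is *o.
This points to *narubo. Verify forward in each daughter:
Ulpane: *narubo > narubu > nalubu  (by vowel merger, unconditioned shift)
Esrevar: *narubo > nerubo > neruvo > neruvu  (by vowel merger, intervocalic lenition, vowel merger)
Eslura: start from *narubo.
  rule 1: no change — narubo
  rule 2 (unconditioned shift): narubo → narupo
  rule 3 (vowel merger): narupo → norupo
  ⇒ Eslura norupo
No other proto-form is consistent with every reflex, so the reconstruction is *narubo.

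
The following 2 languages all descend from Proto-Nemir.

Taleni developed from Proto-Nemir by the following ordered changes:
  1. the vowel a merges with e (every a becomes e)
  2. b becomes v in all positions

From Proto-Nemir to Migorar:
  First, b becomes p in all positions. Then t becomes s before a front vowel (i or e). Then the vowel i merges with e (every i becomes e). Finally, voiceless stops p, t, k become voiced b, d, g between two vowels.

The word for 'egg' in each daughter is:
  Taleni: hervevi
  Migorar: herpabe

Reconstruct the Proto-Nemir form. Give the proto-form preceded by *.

Position 6: Taleni has v, Migorar has b. Taking the neighbouring segments as reconstructed: Taleni v could go back to *b or *v; Migorar b could go back to *p or *b — the one source consistent with every daughter is *b.
Position 5: Taleni has e, Migorar has a. Migorar preserves a here (none of its changes turn any other segment into a), so the proto-segment is *a.
Position 4: Taleni has v, Migorar has p. Taking the neighbouring segments as reconstructed: Taleni v could go back to *b or *v; Migorar p could go back to *p or *b — the one source consistent with every daughter is *b.
Continuing position by position gives *herbabi; check it forward:
Taleni: *herbabi
  herbabi → herbebi   [vowel merger]
  herbebi → hervevi   [unconditioned shift]
  giving Taleni hervevi.
Migorar: start from *herbabi.
  rule 1 (unconditioned shift): herbabi → herpapi
  rule 2: no change — herpapi
  rule 3 (vowel merger): herpapi → herpape
  rule 4 (intervocalic voicing): herpape → herpabe
  ⇒ Migorar herpabe
*herbabi is the unique common source.

*herbabi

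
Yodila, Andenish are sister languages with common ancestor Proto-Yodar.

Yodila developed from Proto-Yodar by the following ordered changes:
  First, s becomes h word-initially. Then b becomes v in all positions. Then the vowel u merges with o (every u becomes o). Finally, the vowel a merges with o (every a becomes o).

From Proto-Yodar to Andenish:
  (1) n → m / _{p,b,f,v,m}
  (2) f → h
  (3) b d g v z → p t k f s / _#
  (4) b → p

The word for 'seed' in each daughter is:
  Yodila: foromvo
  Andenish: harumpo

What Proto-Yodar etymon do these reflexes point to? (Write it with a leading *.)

Position 4: Yodila has o, Andenish has u. Andenish preserves u here (none of its changes turn any other segment into u), so the proto-segment is *u.
Position 6: Yodila has v, Andenish has p. Taking the neighbouring segments as reconstructed: Yodila v could go back to *b or *v; Andenish p could go back to *p or *b — the one source consistent with every daughter is *b.
Continuing position by position gives *farumbo; check it forward:
Yodila: *farumbo
  farumbo (rule 1 does not apply)
  farumbo → farumvo   [unconditioned shift]
  farumvo → faromvo   [vowel merger]
  faromvo → foromvo   [vowel merger]
  giving Yodila foromvo.
Andenish: start from *farumbo.
  rule 1: no change — farumbo
  rule 2 (unconditioned shift): farumbo → harumbo
  rule 3: no change — harumbo
  rule 4 (unconditioned shift): harumbo → harumpo
  ⇒ Andenish harumpo
No other proto-form is consistent with every reflex, so the reconstruction is *farumbo.

*farumbo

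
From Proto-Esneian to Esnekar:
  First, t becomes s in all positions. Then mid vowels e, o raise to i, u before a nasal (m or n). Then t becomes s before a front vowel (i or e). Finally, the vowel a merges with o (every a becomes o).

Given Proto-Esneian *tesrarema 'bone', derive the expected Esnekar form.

sesrorimo

Esnekar: *tesrarema > sesrarema > sesrarima > sesrorimo  (by unconditioned shift, pre-nasal raising, vowel merger)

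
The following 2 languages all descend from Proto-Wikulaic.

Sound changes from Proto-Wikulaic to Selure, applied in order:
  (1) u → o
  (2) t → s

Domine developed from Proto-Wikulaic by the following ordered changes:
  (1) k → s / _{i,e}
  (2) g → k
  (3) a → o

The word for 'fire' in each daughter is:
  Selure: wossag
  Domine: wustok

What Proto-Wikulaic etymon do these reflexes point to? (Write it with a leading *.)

Position 4: Selure has s, Domine has t. Domine preserves t here (none of its changes turn any other segment into t), so the proto-segment is *t.
Position 2: Selure has o, Domine has u. Domine preserves u here (none of its changes turn any other segment into u), so the proto-segment is *u.
This points to *wustag. Verify forward in each daughter:
Selure: *wustag > wostag > wossag  (by vowel merger, unconditioned shift)
Domine: *wustag > wustak > wustok  (by unconditioned shift, vowel merger)
No other proto-form is consistent with every reflex, so the reconstruction is *wustag.

*wustag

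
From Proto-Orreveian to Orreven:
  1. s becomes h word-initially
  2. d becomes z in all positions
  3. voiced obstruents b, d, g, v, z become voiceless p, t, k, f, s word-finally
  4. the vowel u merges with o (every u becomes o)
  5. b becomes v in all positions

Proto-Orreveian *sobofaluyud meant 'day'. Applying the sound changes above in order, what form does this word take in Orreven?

hovofaloyos

Orreven: start from *sobofaluyud.
  rule 1 (debuccalisation): sobofaluyud → hobofaluyud
  rule 2 (unconditioned shift): hobofaluyud → hobofaluyuz
  rule 3 (final devoicing): hobofaluyuz → hobofaluyus
  rule 4 (vowel merger): hobofaluyus → hobofaloyos
  rule 5 (unconditioned shift): hobofaloyos → hovofaloyos
  ⇒ Orreven hovofaloyos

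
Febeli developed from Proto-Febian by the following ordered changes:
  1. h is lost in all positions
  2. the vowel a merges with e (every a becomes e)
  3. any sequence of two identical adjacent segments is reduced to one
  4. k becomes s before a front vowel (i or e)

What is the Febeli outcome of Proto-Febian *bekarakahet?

besereset

Febeli: *bekarakahet
  bekarakahet → bekarakaet   [h-loss]
  bekarakaet → bekerekeet   [vowel merger]
  bekerekeet → bekereket   [degemination]
  bekereket → besereset   [palatalisation]
  giving Febeli besereset.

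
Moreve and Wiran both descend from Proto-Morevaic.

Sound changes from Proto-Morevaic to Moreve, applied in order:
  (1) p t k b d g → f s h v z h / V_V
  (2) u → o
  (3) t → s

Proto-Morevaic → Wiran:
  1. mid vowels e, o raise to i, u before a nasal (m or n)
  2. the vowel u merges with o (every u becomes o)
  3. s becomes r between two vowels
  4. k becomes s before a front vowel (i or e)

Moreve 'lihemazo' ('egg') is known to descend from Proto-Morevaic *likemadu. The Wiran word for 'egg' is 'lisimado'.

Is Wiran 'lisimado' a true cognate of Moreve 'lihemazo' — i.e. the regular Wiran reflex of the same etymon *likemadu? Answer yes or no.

Derive the expected Wiran reflex of *likemadu:
Wiran: *likemadu > likimadu > likimado > lisimado  (by pre-nasal raising, vowel merger, palatalisation)
Wiran 'lisimado' matches the regular reflex exactly, so the pair is cognate.

yes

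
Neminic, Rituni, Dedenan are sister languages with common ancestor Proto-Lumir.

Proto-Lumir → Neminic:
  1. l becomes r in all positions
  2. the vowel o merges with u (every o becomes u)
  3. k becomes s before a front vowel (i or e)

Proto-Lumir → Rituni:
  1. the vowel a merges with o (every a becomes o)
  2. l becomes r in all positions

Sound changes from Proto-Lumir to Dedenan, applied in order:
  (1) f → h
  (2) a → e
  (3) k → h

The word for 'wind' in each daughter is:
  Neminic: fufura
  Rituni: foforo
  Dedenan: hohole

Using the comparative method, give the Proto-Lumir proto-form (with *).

Position 5: Neminic has r, Rituni has r, Dedenan has l. Dedenan preserves l here (none of its changes turn any other segment into l), so the proto-segment is *l.
Position 4: Neminic has u, Rituni has o, Dedenan has o. Dedenan preserves o here (none of its changes turn any other segment into o), so the proto-segment is *o.
Continuing position by position gives *fofola; check it forward:
Neminic: start from *fofola.
  rule 1 (unconditioned shift): fofola → fofora
  rule 2 (vowel merger): fofora → fufura
  rule 3: no change — fufura
  ⇒ Neminic fufura
Rituni: *fofola > fofolo > foforo  (by vowel merger, unconditioned shift)
Dedenan: start from *fofola.
  rule 1 (unconditioned shift): fofola → hohola
  rule 2 (vowel merger): hohola → hohole
  rule 3: no change — hohole
  ⇒ Dedenan hohole
Only *fofola yields all of Neminic fufura, Rituni foforo, Dedenan hohole.

*fofola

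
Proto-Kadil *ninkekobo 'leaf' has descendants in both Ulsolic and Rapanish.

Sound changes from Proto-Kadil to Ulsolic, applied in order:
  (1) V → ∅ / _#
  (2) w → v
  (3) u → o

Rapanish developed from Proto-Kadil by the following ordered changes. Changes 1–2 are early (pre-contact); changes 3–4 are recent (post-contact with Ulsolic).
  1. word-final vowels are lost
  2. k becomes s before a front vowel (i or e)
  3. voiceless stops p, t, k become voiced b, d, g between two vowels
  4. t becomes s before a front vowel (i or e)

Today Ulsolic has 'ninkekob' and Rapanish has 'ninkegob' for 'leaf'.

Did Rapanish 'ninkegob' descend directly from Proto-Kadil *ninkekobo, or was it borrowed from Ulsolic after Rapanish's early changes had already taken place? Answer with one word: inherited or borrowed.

borrowed

If inherited, *ninkekobo would pass through all of Rapanish's changes:
Rapanish: *ninkekobo > ninkekob > ninsekob > ninsegob  (by apocope, palatalisation, intervocalic voicing)
If borrowed from Ulsolic 'ninkekob' after the early changes, it would undergo only the recent ones:
  rule 3 (intervocalic voicing): ninkekob → ninkegob
  rule 4 (palatalisation): no change (ninkegob)
  ⇒ as a loan: ninkegob
Rapanish 'ninkegob' matches the loan outcome 'ninkegob', not the inherited 'ninsegob' — it skipped the early Rapanish changes, so it was borrowed from Ulsolic.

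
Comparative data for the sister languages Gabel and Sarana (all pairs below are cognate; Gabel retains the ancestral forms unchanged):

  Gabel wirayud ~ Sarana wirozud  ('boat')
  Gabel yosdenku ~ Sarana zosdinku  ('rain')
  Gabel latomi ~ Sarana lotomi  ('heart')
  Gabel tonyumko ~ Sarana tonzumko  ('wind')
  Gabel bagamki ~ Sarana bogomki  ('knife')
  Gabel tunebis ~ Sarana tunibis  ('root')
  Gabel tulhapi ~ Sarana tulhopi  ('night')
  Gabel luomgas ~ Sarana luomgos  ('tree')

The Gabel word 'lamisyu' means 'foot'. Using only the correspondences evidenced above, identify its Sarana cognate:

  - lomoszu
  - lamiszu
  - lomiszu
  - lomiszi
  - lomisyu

bagamki ~ bogomki — Gabel a corresponds to Sarana o after a consonant, before a nasal.
tonyumko ~ tonzumko — Gabel y corresponds to Sarana z after a consonant, before a back vowel.
Applying these to Gabel 'lamisyu':
  lamisyu → lomisyu   (a→o after a consonant, before a nasal)
  lomisyu → lomiszu   (y→z after a consonant, before a back vowel)
So the Sarana cognate is 'lomiszu'.

lomiszu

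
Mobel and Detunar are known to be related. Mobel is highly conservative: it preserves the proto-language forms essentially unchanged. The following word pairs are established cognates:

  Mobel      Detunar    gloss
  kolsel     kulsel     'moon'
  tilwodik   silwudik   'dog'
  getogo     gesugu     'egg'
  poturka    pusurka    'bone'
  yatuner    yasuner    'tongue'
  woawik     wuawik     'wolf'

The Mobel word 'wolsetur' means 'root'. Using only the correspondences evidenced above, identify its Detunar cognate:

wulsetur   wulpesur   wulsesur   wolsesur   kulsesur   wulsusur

kolsel ~ kulsel, tilwodik ~ silwudik — Mobel o corresponds to Detunar u after a consonant, before a consonant other than r, m, n, p, b, f, v.
poturka ~ pusurka, yatuner ~ yasuner — Mobel t corresponds to Detunar s between vowels (before a back vowel).
Applying these to Mobel 'wolsetur':
  wolsetur → wulsetur   (o→u after a consonant, before a consonant other than r, m, n, p, b, f, v)
  wulsetur → wulsesur   (t→s between vowels (before a back vowel))
So the Detunar cognate is 'wulsesur'.

wulsesur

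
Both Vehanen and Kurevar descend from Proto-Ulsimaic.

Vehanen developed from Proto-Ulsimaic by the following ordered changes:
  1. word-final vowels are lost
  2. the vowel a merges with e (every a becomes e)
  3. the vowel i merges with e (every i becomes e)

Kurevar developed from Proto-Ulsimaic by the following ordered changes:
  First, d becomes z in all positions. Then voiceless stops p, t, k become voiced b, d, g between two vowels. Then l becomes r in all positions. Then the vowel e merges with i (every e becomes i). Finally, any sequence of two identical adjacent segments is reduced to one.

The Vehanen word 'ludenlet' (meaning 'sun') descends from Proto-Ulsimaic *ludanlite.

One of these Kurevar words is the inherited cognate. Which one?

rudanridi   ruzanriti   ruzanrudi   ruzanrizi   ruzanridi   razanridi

ruzanridi

Kurevar: *ludanlite
  ludanlite → luzanlite   [unconditioned shift]
  luzanlite → luzanlide   [intervocalic voicing]
  luzanlide → ruzanride   [unconditioned shift]
  ruzanride → ruzanridi   [vowel merger]
  ruzanridi (rule 5 does not apply)
  giving Kurevar ruzanridi.
Only 'ruzanridi' matches the regular Kurevar development of *ludanlite.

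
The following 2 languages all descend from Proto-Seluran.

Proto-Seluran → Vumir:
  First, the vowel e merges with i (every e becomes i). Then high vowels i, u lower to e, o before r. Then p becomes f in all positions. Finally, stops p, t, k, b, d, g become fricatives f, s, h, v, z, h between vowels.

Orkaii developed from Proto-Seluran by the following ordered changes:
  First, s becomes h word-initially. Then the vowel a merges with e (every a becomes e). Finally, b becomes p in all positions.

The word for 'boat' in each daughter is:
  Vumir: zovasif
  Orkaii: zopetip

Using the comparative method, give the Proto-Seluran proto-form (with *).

*zobatip

Position 5: Vumir has s, Orkaii has t. Orkaii preserves t here (none of its changes turn any other segment into t), so the proto-segment is *t.
Position 3: Vumir has v, Orkaii has p. Taking the neighbouring segments as reconstructed: Vumir v could go back to *b or *v; Orkaii p could go back to *p or *b — the one source consistent with every daughter is *b.
Position 4: Vumir has a, Orkaii has e. Vumir preserves a here (none of its changes turn any other segment into a), so the proto-segment is *a.
Verify the candidate proto-form against each daughter:
Vumir: start from *zobatip.
  rule 1: no change — zobatip
  rule 2: no change — zobatip
  rule 3 (unconditioned shift): zobatip → zobatif
  rule 4 (intervocalic lenition): zobatif → zovasif
  ⇒ Vumir zovasif
Orkaii: start from *zobatip.
  rule 1: no change — zobatip
  rule 2 (vowel merger): zobatip → zobetip
  rule 3 (unconditioned shift): zobetip → zopetip
  ⇒ Orkaii zopetip
Only *zobatip yields all of Vumir zovasif, Orkaii zopetip.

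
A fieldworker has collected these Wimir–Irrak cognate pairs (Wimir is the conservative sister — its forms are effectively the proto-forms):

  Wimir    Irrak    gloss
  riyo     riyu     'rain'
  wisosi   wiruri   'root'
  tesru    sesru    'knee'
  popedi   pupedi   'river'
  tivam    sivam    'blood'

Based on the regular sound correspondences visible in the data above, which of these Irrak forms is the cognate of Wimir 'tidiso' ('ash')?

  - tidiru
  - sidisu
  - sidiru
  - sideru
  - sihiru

tivam ~ sivam — Wimir t corresponds to Irrak s word-initially before a front vowel.
wisosi ~ wiruri — Wimir s corresponds to Irrak r between vowels (before a back vowel).
riyo ~ riyu — Wimir o corresponds to Irrak u word-finally.
Applying these to Wimir 'tidiso':
  tidiso → sidiso   (t→s word-initially before a front vowel)
  sidiso → sidiro   (s→r between vowels (before a back vowel))
  sidiro → sidiru   (o→u word-finally)
So the Irrak cognate is 'sidiru'.

sidiru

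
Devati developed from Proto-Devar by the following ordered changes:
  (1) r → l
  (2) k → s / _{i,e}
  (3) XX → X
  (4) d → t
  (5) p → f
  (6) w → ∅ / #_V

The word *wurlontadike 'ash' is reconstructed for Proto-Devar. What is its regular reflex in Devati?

Devati: *wurlontadike
  wurlontadike → wullontadike   [unconditioned shift]
  wullontadike → wullontadise   [palatalisation]
  wullontadise → wulontadise   [degemination]
  wulontadise → wulontatise   [unconditioned shift]
  wulontatise (rule 5 does not apply)
  wulontatise → ulontatise   [glide loss]
  giving Devati ulontatise.

ulontatise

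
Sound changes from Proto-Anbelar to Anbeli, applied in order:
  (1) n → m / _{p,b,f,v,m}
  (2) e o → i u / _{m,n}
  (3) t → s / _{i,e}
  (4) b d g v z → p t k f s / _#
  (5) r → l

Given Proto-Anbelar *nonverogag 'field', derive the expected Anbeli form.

numvelogak

Anbeli: start from *nonverogag.
  rule 1 (nasal place assimilation): nonverogag → nomverogag
  rule 2 (pre-nasal raising): nomverogag → numverogag
  rule 3: no change — numverogag
  rule 4 (final devoicing): numverogag → numverogak
  rule 5 (unconditioned shift): numverogak → numvelogak
  ⇒ Anbeli numvelogak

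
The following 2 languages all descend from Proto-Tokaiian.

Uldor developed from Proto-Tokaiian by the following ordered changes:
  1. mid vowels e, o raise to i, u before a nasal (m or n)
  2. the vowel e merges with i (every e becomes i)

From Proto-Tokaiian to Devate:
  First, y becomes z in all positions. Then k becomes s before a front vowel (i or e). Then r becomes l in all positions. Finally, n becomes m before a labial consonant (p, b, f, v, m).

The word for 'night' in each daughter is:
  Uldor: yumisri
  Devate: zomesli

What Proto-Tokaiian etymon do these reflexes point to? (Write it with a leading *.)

*yomesri

Position 1: Uldor has y, Devate has z. Uldor preserves y here (none of its changes turn any other segment into y), so the proto-segment is *y.
Position 2: Uldor has u, Devate has o. Devate preserves o here (none of its changes turn any other segment into o), so the proto-segment is *o.
This points to *yomesri. Verify forward in each daughter:
Uldor: start from *yomesri.
  rule 1 (pre-nasal raising): yomesri → yumesri
  rule 2 (vowel merger): yumesri → yumisri
  ⇒ Uldor yumisri
Devate: *yomesri > zomesri > zomesli  (by unconditioned shift, unconditioned shift)
*yomesri is the unique common source.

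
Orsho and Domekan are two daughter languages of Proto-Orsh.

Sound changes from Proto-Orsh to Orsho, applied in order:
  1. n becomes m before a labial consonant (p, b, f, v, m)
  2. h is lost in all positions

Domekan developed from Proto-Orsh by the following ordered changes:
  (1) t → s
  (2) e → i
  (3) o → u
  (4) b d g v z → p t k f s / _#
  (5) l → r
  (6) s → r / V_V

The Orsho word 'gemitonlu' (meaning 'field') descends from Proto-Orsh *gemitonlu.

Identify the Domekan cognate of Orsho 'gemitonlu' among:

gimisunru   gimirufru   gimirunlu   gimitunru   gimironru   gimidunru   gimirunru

gimirunru

Domekan: *gemitonlu > gemisonlu > gimisonlu > gimisunlu > gimisunru > gimirunru  (by unconditioned shift, vowel merger, vowel merger, unconditioned shift, rhotacism)
Among the options, 'gimirunru' alone shows every Domekan change applied in order.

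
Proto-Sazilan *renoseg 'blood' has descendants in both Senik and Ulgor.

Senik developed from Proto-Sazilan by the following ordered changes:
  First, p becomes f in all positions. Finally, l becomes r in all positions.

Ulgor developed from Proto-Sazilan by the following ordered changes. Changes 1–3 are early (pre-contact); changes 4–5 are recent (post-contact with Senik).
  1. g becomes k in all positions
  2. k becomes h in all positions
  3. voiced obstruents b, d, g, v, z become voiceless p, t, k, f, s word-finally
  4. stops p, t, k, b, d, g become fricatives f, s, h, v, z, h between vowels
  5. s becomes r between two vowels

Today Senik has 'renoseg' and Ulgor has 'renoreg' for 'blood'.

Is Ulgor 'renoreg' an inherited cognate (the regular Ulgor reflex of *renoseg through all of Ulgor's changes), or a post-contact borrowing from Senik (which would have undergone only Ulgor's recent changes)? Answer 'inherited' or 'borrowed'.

borrowed

If inherited, *renoseg would pass through all of Ulgor's changes:
Ulgor: *renoseg > renosek > renoseh > renoreh  (by unconditioned shift, unconditioned shift, rhotacism)
If borrowed from Senik 'renoseg' after the early changes, it would undergo only the recent ones:
  rule 4 (intervocalic lenition): no change (renoseg)
  rule 5 (rhotacism): renoseg → renoreg
  ⇒ as a loan: renoreg
Ulgor 'renoreg' matches the loan outcome 'renoreg', not the inherited 'renoreh' — it skipped the early Ulgor changes, so it was borrowed from Senik.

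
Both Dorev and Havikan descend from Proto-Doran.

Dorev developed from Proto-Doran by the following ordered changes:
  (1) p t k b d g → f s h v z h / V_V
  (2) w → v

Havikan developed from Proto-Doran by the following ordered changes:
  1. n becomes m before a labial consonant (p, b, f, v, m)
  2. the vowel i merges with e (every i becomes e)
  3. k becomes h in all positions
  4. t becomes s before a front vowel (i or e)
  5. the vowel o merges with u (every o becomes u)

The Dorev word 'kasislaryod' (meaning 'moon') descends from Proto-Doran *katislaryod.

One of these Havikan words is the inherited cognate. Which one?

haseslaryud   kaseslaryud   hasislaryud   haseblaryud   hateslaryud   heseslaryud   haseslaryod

haseslaryud

Havikan: *katislaryod
  katislaryod (rule 1 does not apply)
  katislaryod → kateslaryod   [vowel merger]
  kateslaryod → hateslaryod   [unconditioned shift]
  hateslaryod → haseslaryod   [palatalisation]
  haseslaryod → haseslaryud   [vowel merger]
  giving Havikan haseslaryud.
The other candidates each miss or misapply at least one Havikan change.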